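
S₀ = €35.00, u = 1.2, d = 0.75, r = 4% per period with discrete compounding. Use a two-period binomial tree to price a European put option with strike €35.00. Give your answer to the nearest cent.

Risk-neutral probability p = (1 + 0.04 − 0.75)/(1.2 − 0.75) = 0.2900/0.4500 = 0.6444
Terminal stock prices: S_uu = 50.4, S_ud = 31.5, S_dd = 19.69
Terminal payoffs (K − S): max(-15.4, 0) = 0, max(3.5, 0) = 3.5, max(15.31, 0) = 15.31
Node u (S = 42): V_u = 1/1.04·[0.6444·0.0000 + 0.3556·3.5000] = 1.1966
Node d (S = 26.25): V_d = 1/1.04·[0.6444·3.5000 + 0.3556·15.3125] = 7.4038
Node 0 (S = 35): V_0 = 1/1.04·[0.6444·1.1966 + 0.3556·7.4038] = 3.2727

€3.27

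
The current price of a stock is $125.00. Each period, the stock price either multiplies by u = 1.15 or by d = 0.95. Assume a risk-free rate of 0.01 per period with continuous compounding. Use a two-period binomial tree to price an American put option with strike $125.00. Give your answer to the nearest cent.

Risk-neutral probability p = (e^0.01 − 0.95)/(1.15 − 0.95) = 0.0601/0.2000 = 0.3003
Terminal stock prices: S_uu = 165.3, S_ud = 136.6, S_dd = 112.8
Terminal payoffs (K − S): max(-40.31, 0) = 0, max(-11.56, 0) = 0, max(12.19, 0) = 12.19
Node u (S = 143.8): continuation = e^(−0.01)·[0.3003·0.0000 + 0.6997·0.0000] = 0.0000; exercise value = 0.0000 ≤ continuation, so V_u = 0.0000
Node d (S = 118.8): continuation = e^(−0.01)·[0.3003·0.0000 + 0.6997·12.1875] = 8.4433; exercise value = 6.2500 ≤ continuation, so V_d = 8.4433
Node 0 (S = 125): continuation = e^(−0.01)·[0.3003·0.0000 + 0.6997·8.4433] = 5.8494; exercise value = 0.0000 ≤ continuation, so V_0 = 5.8494

$5.85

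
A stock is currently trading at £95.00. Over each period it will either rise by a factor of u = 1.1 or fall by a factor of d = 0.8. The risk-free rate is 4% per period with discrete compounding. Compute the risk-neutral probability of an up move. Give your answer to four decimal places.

p = 0.8000

Risk-neutral probability p = (1 + 0.04 − 0.8)/(1.1 − 0.8) = 0.2400/0.3000 = 0.8000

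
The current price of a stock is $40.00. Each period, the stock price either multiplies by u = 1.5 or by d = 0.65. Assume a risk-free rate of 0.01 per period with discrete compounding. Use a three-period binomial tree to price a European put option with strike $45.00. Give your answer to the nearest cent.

$14.38

Risk-neutral probability p = (1 + 0.01 − 0.65)/(1.5 − 0.65) = 0.3600/0.8500 = 0.4235
Terminal stock prices: S_uuu = 135, S_uud = 58.5, S_udd = 25.35, S_ddd = 10.98
Terminal payoffs (K − S): max(-90, 0) = 0, max(-13.5, 0) = 0, max(19.65, 0) = 19.65, max(34.02, 0) = 34.02
Node uu (S = 90): V_uu = 1/1.01·[0.4235·0.0000 + 0.5765·0.0000] = 0.0000
Node ud (S = 39): V_ud = 1/1.01·[0.4235·0.0000 + 0.5765·19.6500] = 11.2155
Node dd (S = 16.9): V_dd = 1/1.01·[0.4235·19.6500 + 0.5765·34.0150] = 27.6545
Node u (S = 60): V_u = 1/1.01·[0.4235·0.0000 + 0.5765·11.2155] = 6.4014
Node d (S = 26): V_d = 1/1.01·[0.4235·11.2155 + 0.5765·27.6545] = 20.4872
Node 0 (S = 40): V_0 = 1/1.01·[0.4235·6.4014 + 0.5765·20.4872] = 14.3777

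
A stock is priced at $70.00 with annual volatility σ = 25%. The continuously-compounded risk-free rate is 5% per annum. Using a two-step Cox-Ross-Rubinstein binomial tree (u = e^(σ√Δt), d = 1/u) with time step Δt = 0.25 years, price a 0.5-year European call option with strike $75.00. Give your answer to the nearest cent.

CRR parameters: u = e^(σ√Δt) = e^(0.25·√0.25) = 1.1331, d = 1/u = 0.8825
Per-period rate: rΔt = 0.05·0.25 = 0.0125, so R = e^0.0125 = 1.0126
Risk-neutral probability p = (e^0.0125 − 0.8825)/(1.1331 − 0.8825) = 0.1301/0.2507 = 0.5190
Terminal stock prices: S_uu = 89.88, S_ud = 70, S_dd = 54.52
Terminal payoffs (S − K): max(14.88, 0) = 14.88, max(-5, 0) = 0, max(-20.48, 0) = 0
Node u (S = 79.32): V_u = e^(−0.0125)·[0.5190·14.8818 + 0.4810·0.0000] = 7.6273
Node d (S = 61.77): V_d = e^(−0.0125)·[0.5190·0.0000 + 0.4810·0.0000] = 0.0000
Node 0 (S = 70): V_0 = e^(−0.0125)·[0.5190·7.6273 + 0.4810·0.0000] = 3.9092

$3.91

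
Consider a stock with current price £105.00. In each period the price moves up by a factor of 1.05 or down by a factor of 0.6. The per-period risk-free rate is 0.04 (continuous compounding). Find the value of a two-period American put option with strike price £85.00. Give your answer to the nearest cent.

£0.78

Risk-neutral probability p = (e^0.04 − 0.6)/(1.05 − 0.6) = 0.4408/0.4500 = 0.9796
Terminal stock prices: S_uu = 115.8, S_ud = 66.15, S_dd = 37.8
Terminal payoffs (K − S): max(-30.76, 0) = 0, max(18.85, 0) = 18.85, max(47.2, 0) = 47.2
Node u (S = 110.2): continuation = e^(−0.04)·[0.9796·0.0000 + 0.0204·18.8500] = 0.3698; exercise value = 0.0000 ≤ continuation, so V_u = 0.3698
Node d (S = 63): continuation = e^(−0.04)·[0.9796·18.8500 + 0.0204·47.2000] = 18.6671; exercise value = 22.0000 > continuation, so V_d = 22.0000 (exercise)
Node 0 (S = 105): continuation = e^(−0.04)·[0.9796·0.3698 + 0.0204·22.0000] = 0.7797; exercise value = 0.0000 ≤ continuation, so V_0 = 0.7797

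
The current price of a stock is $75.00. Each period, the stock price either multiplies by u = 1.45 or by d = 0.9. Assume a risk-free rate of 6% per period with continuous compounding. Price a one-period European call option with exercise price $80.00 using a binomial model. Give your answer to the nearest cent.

Risk-neutral probability p = (e^0.06 − 0.9)/(1.45 − 0.9) = 0.1618/0.5500 = 0.2942
Terminal stock prices: S_u = 108.8, S_d = 67.5
Terminal payoffs (S − K): max(28.75, 0) = 28.75, max(-12.5, 0) = 0
Node 0 (S = 75): V_0 = e^(−0.06)·[0.2942·28.7500 + 0.7058·0.0000] = 7.9670

$7.97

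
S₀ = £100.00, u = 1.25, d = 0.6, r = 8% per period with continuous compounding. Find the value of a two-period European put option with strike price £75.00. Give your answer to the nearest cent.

£2.19

Risk-neutral probability p = (e^0.08 − 0.6)/(1.25 − 0.6) = 0.4833/0.6500 = 0.7435
Terminal stock prices: S_uu = 156.2, S_ud = 75, S_dd = 36
Terminal payoffs (K − S): max(-81.25, 0) = 0, max(0, 0) = 0, max(39, 0) = 39
Node u (S = 125): V_u = e^(−0.08)·[0.7435·0.0000 + 0.2565·0.0000] = 0.0000
Node d (S = 60): V_d = e^(−0.08)·[0.7435·0.0000 + 0.2565·39.0000] = 9.2337
Node 0 (S = 100): V_0 = e^(−0.08)·[0.7435·0.0000 + 0.2565·9.2337] = 2.1862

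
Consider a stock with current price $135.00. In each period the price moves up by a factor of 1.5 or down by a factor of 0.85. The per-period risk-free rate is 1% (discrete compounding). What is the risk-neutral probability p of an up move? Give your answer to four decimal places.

p = 0.2462

Risk-neutral probability p = (1 + 0.01 − 0.85)/(1.5 − 0.85) = 0.1600/0.6500 = 0.2462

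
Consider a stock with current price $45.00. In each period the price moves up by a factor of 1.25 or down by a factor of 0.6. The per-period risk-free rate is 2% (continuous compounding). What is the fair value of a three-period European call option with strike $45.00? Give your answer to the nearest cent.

Risk-neutral probability p = (e^0.02 − 0.6)/(1.25 − 0.6) = 0.4202/0.6500 = 0.6465
Terminal stock prices: S_uuu = 87.89, S_uud = 42.19, S_udd = 20.25, S_ddd = 9.72
Terminal payoffs (S − K): max(42.89, 0) = 42.89, max(-2.812, 0) = 0, max(-24.75, 0) = 0, max(-35.28, 0) = 0
Node uu (S = 70.31): V_uu = e^(−0.02)·[0.6465·42.8906 + 0.3535·0.0000] = 27.1782
Node ud (S = 33.75): V_ud = e^(−0.02)·[0.6465·0.0000 + 0.3535·0.0000] = 0.0000
Node dd (S = 16.2): V_dd = e^(−0.02)·[0.6465·0.0000 + 0.3535·0.0000] = 0.0000
Node u (S = 56.25): V_u = e^(−0.02)·[0.6465·27.1782 + 0.3535·0.0000] = 17.2218
Node d (S = 27): V_d = e^(−0.02)·[0.6465·0.0000 + 0.3535·0.0000] = 0.0000
Node 0 (S = 45): V_0 = e^(−0.02)·[0.6465·17.2218 + 0.3535·0.0000] = 10.9128

$10.91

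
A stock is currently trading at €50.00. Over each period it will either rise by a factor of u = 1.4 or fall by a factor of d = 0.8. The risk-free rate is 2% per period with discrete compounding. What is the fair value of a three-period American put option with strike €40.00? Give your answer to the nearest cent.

€3.45

Risk-neutral probability p = (1 + 0.02 − 0.8)/(1.4 − 0.8) = 0.2200/0.6000 = 0.3667
Terminal stock prices: S_uuu = 137.2, S_uud = 78.4, S_udd = 44.8, S_ddd = 25.6
Terminal payoffs (K − S): max(-97.2, 0) = 0, max(-38.4, 0) = 0, max(-4.8, 0) = 0, max(14.4, 0) = 14.4
Node uu (S = 98): continuation = 1/1.02·[0.3667·0.0000 + 0.6333·0.0000] = 0.0000; exercise value = 0.0000 ≤ continuation, so V_uu = 0.0000
Node ud (S = 56): continuation = 1/1.02·[0.3667·0.0000 + 0.6333·0.0000] = 0.0000; exercise value = 0.0000 ≤ continuation, so V_ud = 0.0000
Node dd (S = 32): continuation = 1/1.02·[0.3667·0.0000 + 0.6333·14.4000] = 8.9412; exercise value = 8.0000 ≤ continuation, so V_dd = 8.9412
Node u (S = 70): continuation = 1/1.02·[0.3667·0.0000 + 0.6333·0.0000] = 0.0000; exercise value = 0.0000 ≤ continuation, so V_u = 0.0000
Node d (S = 40): continuation = 1/1.02·[0.3667·0.0000 + 0.6333·8.9412] = 5.5517; exercise value = 0.0000 ≤ continuation, so V_d = 5.5517
Node 0 (S = 50): continuation = 1/1.02·[0.3667·0.0000 + 0.6333·5.5517] = 3.4471; exercise value = 0.0000 ≤ continuation, so V_0 = 3.4471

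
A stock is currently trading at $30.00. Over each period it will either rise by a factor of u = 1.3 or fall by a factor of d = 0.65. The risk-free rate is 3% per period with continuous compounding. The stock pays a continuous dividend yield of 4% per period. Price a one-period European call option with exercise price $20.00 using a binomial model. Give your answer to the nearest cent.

Per-period risk-free factor R = e^0.03 = 1.0305; dividend-adjusted growth = e^(0.03−0.04) = 0.9900.
Risk-neutral probability p = (0.9900 − 0.65)/(1.3 − 0.65) = 0.3400/0.6500 = 0.5232
Terminal stock prices: S_u = 39, S_d = 19.5
Terminal payoffs (S − K): max(19, 0) = 19, max(-0.5, 0) = 0
Node 0 (S = 30): V_0 = e^(−0.03)·[0.5232·19.0000 + 0.4768·0.0000] = 9.6461

$9.65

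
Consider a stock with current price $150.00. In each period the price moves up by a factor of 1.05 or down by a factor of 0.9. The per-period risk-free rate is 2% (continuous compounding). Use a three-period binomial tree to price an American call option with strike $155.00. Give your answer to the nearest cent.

Risk-neutral probability p = (e^0.02 − 0.9)/(1.05 − 0.9) = 0.1202/0.1500 = 0.8013
Terminal stock prices: S_uuu = 173.6, S_uud = 148.8, S_udd = 127.6, S_ddd = 109.4
Terminal payoffs (S − K): max(18.64, 0) = 18.64, max(-6.162, 0) = 0, max(-27.42, 0) = 0, max(-45.65, 0) = 0
Node uu (S = 165.4): continuation = e^(−0.02)·[0.8013·18.6438 + 0.1987·0.0000] = 14.6442; exercise value = 10.3750 ≤ continuation, so V_uu = 14.6442
Node ud (S = 141.8): continuation = e^(−0.02)·[0.8013·0.0000 + 0.1987·0.0000] = 0.0000; exercise value = 0.0000 ≤ continuation, so V_ud = 0.0000
Node dd (S = 121.5): continuation = e^(−0.02)·[0.8013·0.0000 + 0.1987·0.0000] = 0.0000; exercise value = 0.0000 ≤ continuation, so V_dd = 0.0000
Node u (S = 157.5): continuation = e^(−0.02)·[0.8013·14.6442 + 0.1987·0.0000] = 11.5026; exercise value = 2.5000 ≤ continuation, so V_u = 11.5026
Node d (S = 135): continuation = e^(−0.02)·[0.8013·0.0000 + 0.1987·0.0000] = 0.0000; exercise value = 0.0000 ≤ continuation, so V_d = 0.0000
Node 0 (S = 150): continuation = e^(−0.02)·[0.8013·11.5026 + 0.1987·0.0000] = 9.0350; exercise value = 0.0000 ≤ continuation, so V_0 = 9.0350

$9.04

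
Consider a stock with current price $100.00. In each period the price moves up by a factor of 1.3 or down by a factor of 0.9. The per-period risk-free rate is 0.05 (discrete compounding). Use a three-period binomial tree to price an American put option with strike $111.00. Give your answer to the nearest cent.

Risk-neutral probability p = (1 + 0.05 − 0.9)/(1.3 − 0.9) = 0.1500/0.4000 = 0.3750
Terminal stock prices: S_uuu = 219.7, S_uud = 152.1, S_udd = 105.3, S_ddd = 72.9
Terminal payoffs (K − S): max(-108.7, 0) = 0, max(-41.1, 0) = 0, max(5.7, 0) = 5.7, max(38.1, 0) = 38.1
Node uu (S = 169): continuation = 1/1.05·[0.3750·0.0000 + 0.6250·0.0000] = 0.0000; exercise value = 0.0000 ≤ continuation, so V_uu = 0.0000
Node ud (S = 117): continuation = 1/1.05·[0.3750·0.0000 + 0.6250·5.7000] = 3.3929; exercise value = 0.0000 ≤ continuation, so V_ud = 3.3929
Node dd (S = 81): continuation = 1/1.05·[0.3750·5.7000 + 0.6250·38.1000] = 24.7143; exercise value = 30.0000 > continuation, so V_dd = 30.0000 (exercise)
Node u (S = 130): continuation = 1/1.05·[0.3750·0.0000 + 0.6250·3.3929] = 2.0196; exercise value = 0.0000 ≤ continuation, so V_u = 2.0196
Node d (S = 90): continuation = 1/1.05·[0.3750·3.3929 + 0.6250·30.0000] = 19.0689; exercise value = 21.0000 > continuation, so V_d = 21.0000 (exercise)
Node 0 (S = 100): continuation = 1/1.05·[0.3750·2.0196 + 0.6250·21.0000] = 13.2213; exercise value = 11.0000 ≤ continuation, so V_0 = 13.2213

$13.22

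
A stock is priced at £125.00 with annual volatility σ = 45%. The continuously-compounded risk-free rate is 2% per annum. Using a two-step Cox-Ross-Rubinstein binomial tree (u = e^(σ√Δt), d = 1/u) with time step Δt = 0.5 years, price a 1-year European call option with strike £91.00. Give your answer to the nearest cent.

£43.53

CRR parameters: u = e^(σ√Δt) = e^(0.45·√0.5) = 1.3746, d = 1/u = 0.7275
Per-period rate: rΔt = 0.02·0.5 = 0.01, so R = e^0.01 = 1.0101
Risk-neutral probability p = (e^0.01 − 0.7275)/(1.3746 − 0.7275) = 0.2826/0.6472 = 0.4366
Terminal stock prices: S_uu = 236.2, S_ud = 125, S_dd = 66.15
Terminal payoffs (S − K): max(145.2, 0) = 145.2, max(34, 0) = 34, max(-24.85, 0) = 0
Node u (S = 171.8): V_u = e^(−0.01)·[0.4366·145.2073 + 0.5634·34.0000] = 81.7365
Node d (S = 90.93): V_d = e^(−0.01)·[0.4366·34.0000 + 0.5634·0.0000] = 14.6982
Node 0 (S = 125): V_0 = e^(−0.01)·[0.4366·81.7365 + 0.5634·14.6982] = 43.5326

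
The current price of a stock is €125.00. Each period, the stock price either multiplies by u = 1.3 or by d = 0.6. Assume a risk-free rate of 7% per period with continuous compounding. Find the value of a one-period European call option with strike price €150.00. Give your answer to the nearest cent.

€7.87

Risk-neutral probability p = (e^0.07 − 0.6)/(1.3 − 0.6) = 0.4725/0.7000 = 0.6750
Terminal stock prices: S_u = 162.5, S_d = 75
Terminal payoffs (S − K): max(12.5, 0) = 12.5, max(-75, 0) = 0
Node 0 (S = 125): V_0 = e^(−0.07)·[0.6750·12.5000 + 0.3250·0.0000] = 7.8672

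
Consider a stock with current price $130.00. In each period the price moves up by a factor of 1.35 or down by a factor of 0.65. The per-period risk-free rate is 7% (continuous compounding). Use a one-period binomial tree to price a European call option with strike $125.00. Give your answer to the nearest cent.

Risk-neutral probability p = (e^0.07 − 0.65)/(1.35 − 0.65) = 0.4225/0.7000 = 0.6036
Terminal stock prices: S_u = 175.5, S_d = 84.5
Terminal payoffs (S − K): max(50.5, 0) = 50.5, max(-40.5, 0) = 0
Node 0 (S = 130): V_0 = e^(−0.07)·[0.6036·50.5000 + 0.3964·0.0000] = 28.4202

$28.42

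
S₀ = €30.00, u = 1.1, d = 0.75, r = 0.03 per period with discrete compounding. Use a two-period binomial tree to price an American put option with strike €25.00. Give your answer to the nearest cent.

€0.52

Risk-neutral probability p = (1 + 0.03 − 0.75)/(1.1 − 0.75) = 0.2800/0.3500 = 0.8000
Terminal stock prices: S_uu = 36.3, S_ud = 24.75, S_dd = 16.88
Terminal payoffs (K − S): max(-11.3, 0) = 0, max(0.25, 0) = 0.25, max(8.125, 0) = 8.125
Node u (S = 33): continuation = 1/1.03·[0.8000·0.0000 + 0.2000·0.2500] = 0.0485; exercise value = 0.0000 ≤ continuation, so V_u = 0.0485
Node d (S = 22.5): continuation = 1/1.03·[0.8000·0.2500 + 0.2000·8.1250] = 1.7718; exercise value = 2.5000 > continuation, so V_d = 2.5000 (exercise)
Node 0 (S = 30): continuation = 1/1.03·[0.8000·0.0485 + 0.2000·2.5000] = 0.5231; exercise value = 0.0000 ≤ continuation, so V_0 = 0.5231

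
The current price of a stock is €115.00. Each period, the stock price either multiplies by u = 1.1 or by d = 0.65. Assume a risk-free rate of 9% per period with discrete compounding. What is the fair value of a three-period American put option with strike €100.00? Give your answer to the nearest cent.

Risk-neutral probability p = (1 + 0.09 − 0.65)/(1.1 − 0.65) = 0.4400/0.4500 = 0.9778
Terminal stock prices: S_uuu = 153.1, S_uud = 90.45, S_udd = 53.45, S_ddd = 31.58
Terminal payoffs (K − S): max(-53.07, 0) = 0, max(9.552, 0) = 9.552, max(46.55, 0) = 46.55, max(68.42, 0) = 68.42
Node uu (S = 139.2): continuation = 1/1.09·[0.9778·0.0000 + 0.0222·9.5525] = 0.1948; exercise value = 0.0000 ≤ continuation, so V_uu = 0.1948
Node ud (S = 82.23): continuation = 1/1.09·[0.9778·9.5525 + 0.0222·46.5537] = 9.5181; exercise value = 17.7750 > continuation, so V_ud = 17.7750 (exercise)
Node dd (S = 48.59): continuation = 1/1.09·[0.9778·46.5537 + 0.0222·68.4181] = 43.1556; exercise value = 51.4125 > continuation, so V_dd = 51.4125 (exercise)
Node u (S = 126.5): continuation = 1/1.09·[0.9778·0.1948 + 0.0222·17.7750] = 0.5371; exercise value = 0.0000 ≤ continuation, so V_u = 0.5371
Node d (S = 74.75): continuation = 1/1.09·[0.9778·17.7750 + 0.0222·51.4125] = 16.9931; exercise value = 25.2500 > continuation, so V_d = 25.2500 (exercise)
Node 0 (S = 115): continuation = 1/1.09·[0.9778·0.5371 + 0.0222·25.2500] = 0.9966; exercise value = 0.0000 ≤ continuation, so V_0 = 0.9966

€1.00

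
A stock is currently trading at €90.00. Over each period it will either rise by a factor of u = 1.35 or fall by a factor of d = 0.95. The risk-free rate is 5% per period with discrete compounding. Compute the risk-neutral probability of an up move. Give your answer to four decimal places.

p = 0.2500

Risk-neutral probability p = (1 + 0.05 − 0.95)/(1.35 − 0.95) = 0.1000/0.4000 = 0.2500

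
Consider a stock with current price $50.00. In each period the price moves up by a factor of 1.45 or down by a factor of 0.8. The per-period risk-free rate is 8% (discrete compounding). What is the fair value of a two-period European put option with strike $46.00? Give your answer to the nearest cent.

Risk-neutral probability p = (1 + 0.08 − 0.8)/(1.45 − 0.8) = 0.2800/0.6500 = 0.4308
Terminal stock prices: S_uu = 105.1, S_ud = 58, S_dd = 32
Terminal payoffs (K − S): max(-59.12, 0) = 0, max(-12, 0) = 0, max(14, 0) = 14
Node u (S = 72.5): V_u = 1/1.08·[0.4308·0.0000 + 0.5692·0.0000] = 0.0000
Node d (S = 40): V_d = 1/1.08·[0.4308·0.0000 + 0.5692·14.0000] = 7.3789
Node 0 (S = 50): V_0 = 1/1.08·[0.4308·0.0000 + 0.5692·7.3789] = 3.8892

$3.89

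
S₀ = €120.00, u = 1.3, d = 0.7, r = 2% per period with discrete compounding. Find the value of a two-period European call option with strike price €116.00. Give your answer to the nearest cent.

Risk-neutral probability p = (1 + 0.02 − 0.7)/(1.3 − 0.7) = 0.3200/0.6000 = 0.5333
Terminal stock prices: S_uu = 202.8, S_ud = 109.2, S_dd = 58.8
Terminal payoffs (S − K): max(86.8, 0) = 86.8, max(-6.8, 0) = 0, max(-57.2, 0) = 0
Node u (S = 156): V_u = 1/1.02·[0.5333·86.8000 + 0.4667·0.0000] = 45.3856
Node d (S = 84): V_d = 1/1.02·[0.5333·0.0000 + 0.4667·0.0000] = 0.0000
Node 0 (S = 120): V_0 = 1/1.02·[0.5333·45.3856 + 0.4667·0.0000] = 23.7310

€23.73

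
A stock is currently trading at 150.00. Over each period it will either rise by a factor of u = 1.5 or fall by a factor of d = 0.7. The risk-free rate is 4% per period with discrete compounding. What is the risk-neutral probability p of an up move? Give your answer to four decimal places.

Risk-neutral probability p = (1 + 0.04 − 0.7)/(1.5 − 0.7) = 0.3400/0.8000 = 0.4250

p = 0.4250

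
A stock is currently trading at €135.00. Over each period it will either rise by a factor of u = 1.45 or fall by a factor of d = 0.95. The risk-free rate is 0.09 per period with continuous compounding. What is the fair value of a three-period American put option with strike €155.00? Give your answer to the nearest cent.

Risk-neutral probability p = (e^0.09 − 0.95)/(1.45 − 0.95) = 0.1442/0.5000 = 0.2883
Terminal stock prices: S_uuu = 411.6, S_uud = 269.6, S_udd = 176.7, S_ddd = 115.7
Terminal payoffs (K − S): max(-256.6, 0) = 0, max(-114.6, 0) = 0, max(-21.66, 0) = 0, max(39.25, 0) = 39.25
Node uu (S = 283.8): continuation = e^(−0.09)·[0.2883·0.0000 + 0.7117·0.0000] = 0.0000; exercise value = 0.0000 ≤ continuation, so V_uu = 0.0000
Node ud (S = 186): continuation = e^(−0.09)·[0.2883·0.0000 + 0.7117·0.0000] = 0.0000; exercise value = 0.0000 ≤ continuation, so V_ud = 0.0000
Node dd (S = 121.8): continuation = e^(−0.09)·[0.2883·0.0000 + 0.7117·39.2544] = 25.5311; exercise value = 33.1625 > continuation, so V_dd = 33.1625 (exercise)
Node u (S = 195.8): continuation = e^(−0.09)·[0.2883·0.0000 + 0.7117·0.0000] = 0.0000; exercise value = 0.0000 ≤ continuation, so V_u = 0.0000
Node d (S = 128.2): continuation = e^(−0.09)·[0.2883·0.0000 + 0.7117·33.1625] = 21.5689; exercise value = 26.7500 > continuation, so V_d = 26.7500 (exercise)
Node 0 (S = 135): continuation = e^(−0.09)·[0.2883·0.0000 + 0.7117·26.7500] = 17.3982; exercise value = 20.0000 > continuation, so V_0 = 20.0000 (exercise)

€20.00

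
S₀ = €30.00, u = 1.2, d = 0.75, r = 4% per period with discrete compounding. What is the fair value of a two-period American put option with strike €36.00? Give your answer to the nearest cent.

€6.52

Risk-neutral probability p = (1 + 0.04 − 0.75)/(1.2 − 0.75) = 0.2900/0.4500 = 0.6444
Terminal stock prices: S_uu = 43.2, S_ud = 27, S_dd = 16.88
Terminal payoffs (K − S): max(-7.2, 0) = 0, max(9, 0) = 9, max(19.12, 0) = 19.12
Node u (S = 36): continuation = 1/1.04·[0.6444·0.0000 + 0.3556·9.0000] = 3.0769; exercise value = 0.0000 ≤ continuation, so V_u = 3.0769
Node d (S = 22.5): continuation = 1/1.04·[0.6444·9.0000 + 0.3556·19.1250] = 12.1154; exercise value = 13.5000 > continuation, so V_d = 13.5000 (exercise)
Node 0 (S = 30): continuation = 1/1.04·[0.6444·3.0769 + 0.3556·13.5000] = 6.5220; exercise value = 6.0000 ≤ continuation, so V_0 = 6.5220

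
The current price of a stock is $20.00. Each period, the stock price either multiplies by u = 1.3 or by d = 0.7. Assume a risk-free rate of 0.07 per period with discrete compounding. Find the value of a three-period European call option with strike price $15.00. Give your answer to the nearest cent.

$8.63

Risk-neutral probability p = (1 + 0.07 − 0.7)/(1.3 − 0.7) = 0.3700/0.6000 = 0.6167
Terminal stock prices: S_uuu = 43.94, S_uud = 23.66, S_udd = 12.74, S_ddd = 6.86
Terminal payoffs (S − K): max(28.94, 0) = 28.94, max(8.66, 0) = 8.66, max(-2.26, 0) = 0, max(-8.14, 0) = 0
Node uu (S = 33.8): V_uu = 1/1.07·[0.6167·28.9400 + 0.3833·8.6600] = 19.7813
Node ud (S = 18.2): V_ud = 1/1.07·[0.6167·8.6600 + 0.3833·0.0000] = 4.9910
Node dd (S = 9.8): V_dd = 1/1.07·[0.6167·0.0000 + 0.3833·0.0000] = 0.0000
Node u (S = 26): V_u = 1/1.07·[0.6167·19.7813 + 0.3833·4.9910] = 13.1885
Node d (S = 14): V_d = 1/1.07·[0.6167·4.9910 + 0.3833·0.0000] = 2.8764
Node 0 (S = 20): V_0 = 1/1.07·[0.6167·13.1885 + 0.3833·2.8764] = 8.6313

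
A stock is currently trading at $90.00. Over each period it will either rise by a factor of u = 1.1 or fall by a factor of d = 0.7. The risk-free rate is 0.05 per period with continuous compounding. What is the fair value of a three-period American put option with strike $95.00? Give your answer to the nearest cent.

Risk-neutral probability p = (e^0.05 − 0.7)/(1.1 − 0.7) = 0.3513/0.4000 = 0.8782
Terminal stock prices: S_uuu = 119.8, S_uud = 76.23, S_udd = 48.51, S_ddd = 30.87
Terminal payoffs (K − S): max(-24.79, 0) = 0, max(18.77, 0) = 18.77, max(46.49, 0) = 46.49, max(64.13, 0) = 64.13
Node uu (S = 108.9): continuation = e^(−0.05)·[0.8782·0.0000 + 0.1218·18.7700] = 2.1751; exercise value = 0.0000 ≤ continuation, so V_uu = 2.1751
Node ud (S = 69.3): continuation = e^(−0.05)·[0.8782·18.7700 + 0.1218·46.4900] = 21.0668; exercise value = 25.7000 > continuation, so V_ud = 25.7000 (exercise)
Node dd (S = 44.1): continuation = e^(−0.05)·[0.8782·46.4900 + 0.1218·64.1300] = 46.2668; exercise value = 50.9000 > continuation, so V_dd = 50.9000 (exercise)
Node u (S = 99): continuation = e^(−0.05)·[0.8782·2.1751 + 0.1218·25.7000] = 4.7951; exercise value = 0.0000 ≤ continuation, so V_u = 4.7951
Node d (S = 63): continuation = e^(−0.05)·[0.8782·25.7000 + 0.1218·50.9000] = 27.3668; exercise value = 32.0000 > continuation, so V_d = 32.0000 (exercise)
Node 0 (S = 90): continuation = e^(−0.05)·[0.8782·4.7951 + 0.1218·32.0000] = 7.7138; exercise value = 5.0000 ≤ continuation, so V_0 = 7.7138

$7.71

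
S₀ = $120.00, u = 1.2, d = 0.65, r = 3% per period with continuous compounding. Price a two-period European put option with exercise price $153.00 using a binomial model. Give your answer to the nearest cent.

$33.01

Risk-neutral probability p = (e^0.03 − 0.65)/(1.2 − 0.65) = 0.3805/0.5500 = 0.6917
Terminal stock prices: S_uu = 172.8, S_ud = 93.6, S_dd = 50.7
Terminal payoffs (K − S): max(-19.8, 0) = 0, max(59.4, 0) = 59.4, max(102.3, 0) = 102.3
Node u (S = 144): V_u = e^(−0.03)·[0.6917·0.0000 + 0.3083·59.4000] = 17.7697
Node d (S = 78): V_d = e^(−0.03)·[0.6917·59.4000 + 0.3083·102.3000] = 70.4782
Node 0 (S = 120): V_0 = e^(−0.03)·[0.6917·17.7697 + 0.3083·70.4782] = 33.0125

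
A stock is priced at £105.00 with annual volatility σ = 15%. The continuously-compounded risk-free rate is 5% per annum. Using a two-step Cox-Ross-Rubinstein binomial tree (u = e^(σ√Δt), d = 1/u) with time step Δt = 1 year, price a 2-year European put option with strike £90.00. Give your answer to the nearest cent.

CRR parameters: u = e^(σ√Δt) = e^(0.15·√1) = 1.1618, d = 1/u = 0.8607
Per-period rate: rΔt = 0.05·1 = 0.05, so R = e^0.05 = 1.0513
Risk-neutral probability p = (e^0.05 − 0.8607)/(1.1618 − 0.8607) = 0.1906/0.3011 = 0.6328
Terminal stock prices: S_uu = 141.7, S_ud = 105, S_dd = 77.79
Terminal payoffs (K − S): max(-51.74, 0) = 0, max(-15, 0) = 0, max(12.21, 0) = 12.21
Node u (S = 122): V_u = e^(−0.05)·[0.6328·0.0000 + 0.3672·0.0000] = 0.0000
Node d (S = 90.37): V_d = e^(−0.05)·[0.6328·0.0000 + 0.3672·12.2141] = 4.2659
Node 0 (S = 105): V_0 = e^(−0.05)·[0.6328·0.0000 + 0.3672·4.2659] = 1.4899

£1.49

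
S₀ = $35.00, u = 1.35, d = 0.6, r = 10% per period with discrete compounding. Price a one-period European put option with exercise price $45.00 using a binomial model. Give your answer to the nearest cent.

$7.27

Risk-neutral probability p = (1 + 0.1 − 0.6)/(1.35 − 0.6) = 0.5000/0.7500 = 0.6667
Terminal stock prices: S_u = 47.25, S_d = 21
Terminal payoffs (K − S): max(-2.25, 0) = 0, max(24, 0) = 24
Node 0 (S = 35): V_0 = 1/1.1·[0.6667·0.0000 + 0.3333·24.0000] = 7.2727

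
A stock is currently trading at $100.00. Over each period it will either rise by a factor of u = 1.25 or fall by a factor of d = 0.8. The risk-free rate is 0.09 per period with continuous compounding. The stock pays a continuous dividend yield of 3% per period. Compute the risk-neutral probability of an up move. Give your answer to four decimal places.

Per-period risk-free factor R = e^0.09 = 1.0942; dividend-adjusted growth = e^(0.09−0.03) = 1.0618.
Risk-neutral probability p = (1.0618 − 0.8)/(1.25 − 0.8) = 0.2618/0.4500 = 0.5819

p = 0.5819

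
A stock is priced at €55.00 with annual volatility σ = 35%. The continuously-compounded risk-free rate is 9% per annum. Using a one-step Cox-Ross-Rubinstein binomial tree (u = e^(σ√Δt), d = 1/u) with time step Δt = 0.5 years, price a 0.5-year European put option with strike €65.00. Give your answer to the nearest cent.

CRR parameters: u = e^(σ√Δt) = e^(0.35·√0.5) = 1.2808, d = 1/u = 0.7808
Per-period rate: rΔt = 0.09·0.5 = 0.045, so R = e^0.045 = 1.0460
Risk-neutral probability p = (e^0.045 − 0.7808)/(1.2808 − 0.7808) = 0.2653/0.5000 = 0.5305
Terminal stock prices: S_u = 70.44, S_d = 42.94
Terminal payoffs (K − S): max(-5.444, 0) = 0, max(22.06, 0) = 22.06
Node 0 (S = 55): V_0 = e^(−0.045)·[0.5305·0.0000 + 0.4695·22.0582] = 9.9008

€9.90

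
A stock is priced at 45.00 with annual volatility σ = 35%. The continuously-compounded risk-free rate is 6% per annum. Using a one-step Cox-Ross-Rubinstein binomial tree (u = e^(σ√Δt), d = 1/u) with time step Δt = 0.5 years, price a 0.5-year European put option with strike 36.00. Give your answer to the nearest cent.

CRR parameters: u = e^(σ√Δt) = e^(0.35·√0.5) = 1.2808, d = 1/u = 0.7808
Per-period rate: rΔt = 0.06·0.5 = 0.03, so R = e^0.03 = 1.0305
Risk-neutral probability p = (e^0.03 − 0.7808)/(1.2808 − 0.7808) = 0.2497/0.5000 = 0.4993
Terminal stock prices: S_u = 57.64, S_d = 35.13
Terminal payoffs (K − S): max(-21.64, 0) = 0, max(0.8658, 0) = 0.8658
Node 0 (S = 45): V_0 = e^(−0.03)·[0.4993·0.0000 + 0.5007·0.8658] = 0.4207

0.42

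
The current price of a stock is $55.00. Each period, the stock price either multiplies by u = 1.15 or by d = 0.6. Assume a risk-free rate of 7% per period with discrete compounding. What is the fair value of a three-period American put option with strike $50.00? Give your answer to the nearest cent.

Risk-neutral probability p = (1 + 0.07 − 0.6)/(1.15 − 0.6) = 0.4700/0.5500 = 0.8545
Terminal stock prices: S_uuu = 83.65, S_uud = 43.64, S_udd = 22.77, S_ddd = 11.88
Terminal payoffs (K − S): max(-33.65, 0) = 0, max(6.358, 0) = 6.358, max(27.23, 0) = 27.23, max(38.12, 0) = 38.12
Node uu (S = 72.74): continuation = 1/1.07·[0.8545·0.0000 + 0.1455·6.3575] = 0.8642; exercise value = 0.0000 ≤ continuation, so V_uu = 0.8642
Node ud (S = 37.95): continuation = 1/1.07·[0.8545·6.3575 + 0.1455·27.2300] = 8.7790; exercise value = 12.0500 > continuation, so V_ud = 12.0500 (exercise)
Node dd (S = 19.8): continuation = 1/1.07·[0.8545·27.2300 + 0.1455·38.1200] = 26.9290; exercise value = 30.2000 > continuation, so V_dd = 30.2000 (exercise)
Node u (S = 63.25): continuation = 1/1.07·[0.8545·0.8642 + 0.1455·12.0500] = 2.3283; exercise value = 0.0000 ≤ continuation, so V_u = 2.3283
Node d (S = 33): continuation = 1/1.07·[0.8545·12.0500 + 0.1455·30.2000] = 13.7290; exercise value = 17.0000 > continuation, so V_d = 17.0000 (exercise)
Node 0 (S = 55): continuation = 1/1.07·[0.8545·2.3283 + 0.1455·17.0000] = 4.1704; exercise value = 0.0000 ≤ continuation, so V_0 = 4.1704

$4.17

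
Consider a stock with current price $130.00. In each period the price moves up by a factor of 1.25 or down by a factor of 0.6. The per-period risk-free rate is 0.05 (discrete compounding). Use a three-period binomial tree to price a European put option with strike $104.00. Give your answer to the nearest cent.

Risk-neutral probability p = (1 + 0.05 − 0.6)/(1.25 − 0.6) = 0.4500/0.6500 = 0.6923
Terminal stock prices: S_uuu = 253.9, S_uud = 121.9, S_udd = 58.5, S_ddd = 28.08
Terminal payoffs (K − S): max(-149.9, 0) = 0, max(-17.88, 0) = 0, max(45.5, 0) = 45.5, max(75.92, 0) = 75.92
Node uu (S = 203.1): V_uu = 1/1.05·[0.6923·0.0000 + 0.3077·0.0000] = 0.0000
Node ud (S = 97.5): V_ud = 1/1.05·[0.6923·0.0000 + 0.3077·45.5000] = 13.3333
Node dd (S = 46.8): V_dd = 1/1.05·[0.6923·45.5000 + 0.3077·75.9200] = 52.2476
Node u (S = 162.5): V_u = 1/1.05·[0.6923·0.0000 + 0.3077·13.3333] = 3.9072
Node d (S = 78): V_d = 1/1.05·[0.6923·13.3333 + 0.3077·52.2476] = 24.1019
Node 0 (S = 130): V_0 = 1/1.05·[0.6923·3.9072 + 0.3077·24.1019] = 9.6390

$9.64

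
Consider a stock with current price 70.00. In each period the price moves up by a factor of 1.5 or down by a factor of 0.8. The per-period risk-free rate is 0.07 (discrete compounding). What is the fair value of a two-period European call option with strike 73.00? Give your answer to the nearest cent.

15.53

Risk-neutral probability p = (1 + 0.07 − 0.8)/(1.5 − 0.8) = 0.2700/0.7000 = 0.3857
Terminal stock prices: S_uu = 157.5, S_ud = 84, S_dd = 44.8
Terminal payoffs (S − K): max(84.5, 0) = 84.5, max(11, 0) = 11, max(-28.2, 0) = 0
Node u (S = 105): V_u = 1/1.07·[0.3857·84.5000 + 0.6143·11.0000] = 36.7757
Node d (S = 56): V_d = 1/1.07·[0.3857·11.0000 + 0.6143·0.0000] = 3.9653
Node 0 (S = 70): V_0 = 1/1.07·[0.3857·36.7757 + 0.6143·3.9653] = 15.5334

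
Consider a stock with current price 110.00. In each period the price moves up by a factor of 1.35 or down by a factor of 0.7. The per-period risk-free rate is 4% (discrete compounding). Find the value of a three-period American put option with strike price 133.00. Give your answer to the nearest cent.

Risk-neutral probability p = (1 + 0.04 − 0.7)/(1.35 − 0.7) = 0.3400/0.6500 = 0.5231
Terminal stock prices: S_uuu = 270.6, S_uud = 140.3, S_udd = 72.76, S_ddd = 37.73
Terminal payoffs (K − S): max(-137.6, 0) = 0, max(-7.333, 0) = 0, max(60.24, 0) = 60.24, max(95.27, 0) = 95.27
Node uu (S = 200.5): continuation = 1/1.04·[0.5231·0.0000 + 0.4769·0.0000] = 0.0000; exercise value = 0.0000 ≤ continuation, so V_uu = 0.0000
Node ud (S = 103.9): continuation = 1/1.04·[0.5231·0.0000 + 0.4769·60.2350] = 27.6226; exercise value = 29.0500 > continuation, so V_ud = 29.0500 (exercise)
Node dd (S = 53.9): continuation = 1/1.04·[0.5231·60.2350 + 0.4769·95.2700] = 73.9846; exercise value = 79.1000 > continuation, so V_dd = 79.1000 (exercise)
Node u (S = 148.5): continuation = 1/1.04·[0.5231·0.0000 + 0.4769·29.0500] = 13.3217; exercise value = 0.0000 ≤ continuation, so V_u = 13.3217
Node d (S = 77): continuation = 1/1.04·[0.5231·29.0500 + 0.4769·79.1000] = 50.8846; exercise value = 56.0000 > continuation, so V_d = 56.0000 (exercise)
Node 0 (S = 110): continuation = 1/1.04·[0.5231·13.3217 + 0.4769·56.0000] = 32.3808; exercise value = 23.0000 ≤ continuation, so V_0 = 32.3808

32.38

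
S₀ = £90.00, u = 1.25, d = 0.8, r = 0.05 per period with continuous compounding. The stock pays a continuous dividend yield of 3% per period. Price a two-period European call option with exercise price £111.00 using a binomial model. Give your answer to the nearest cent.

Per-period risk-free factor R = e^0.05 = 1.0513; dividend-adjusted growth = e^(0.05−0.03) = 1.0202.
Risk-neutral probability p = (1.0202 − 0.8)/(1.25 − 0.8) = 0.2202/0.4500 = 0.4893
Terminal stock prices: S_uu = 140.6, S_ud = 90, S_dd = 57.6
Terminal payoffs (S − K): max(29.62, 0) = 29.62, max(-21, 0) = 0, max(-53.4, 0) = 0
Node u (S = 112.5): V_u = e^(−0.05)·[0.4893·29.6250 + 0.5107·0.0000] = 13.7896
Node d (S = 72): V_d = e^(−0.05)·[0.4893·0.0000 + 0.5107·0.0000] = 0.0000
Node 0 (S = 90): V_0 = e^(−0.05)·[0.4893·13.7896 + 0.5107·0.0000] = 6.4187

£6.42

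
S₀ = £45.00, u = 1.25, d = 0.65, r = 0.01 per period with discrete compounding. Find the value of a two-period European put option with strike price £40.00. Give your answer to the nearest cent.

Risk-neutral probability p = (1 + 0.01 − 0.65)/(1.25 − 0.65) = 0.3600/0.6000 = 0.6000
Terminal stock prices: S_uu = 70.31, S_ud = 36.56, S_dd = 19.01
Terminal payoffs (K − S): max(-30.31, 0) = 0, max(3.438, 0) = 3.438, max(20.99, 0) = 20.99
Node u (S = 56.25): V_u = 1/1.01·[0.6000·0.0000 + 0.4000·3.4375] = 1.3614
Node d (S = 29.25): V_d = 1/1.01·[0.6000·3.4375 + 0.4000·20.9875] = 10.3540
Node 0 (S = 45): V_0 = 1/1.01·[0.6000·1.3614 + 0.4000·10.3540] = 4.9093

£4.91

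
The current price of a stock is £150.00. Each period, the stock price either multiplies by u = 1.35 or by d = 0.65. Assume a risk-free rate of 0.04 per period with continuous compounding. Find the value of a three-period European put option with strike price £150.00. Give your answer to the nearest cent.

Risk-neutral probability p = (e^0.04 − 0.65)/(1.35 − 0.65) = 0.3908/0.7000 = 0.5583
Terminal stock prices: S_uuu = 369.1, S_uud = 177.7, S_udd = 85.56, S_ddd = 41.19
Terminal payoffs (K − S): max(-219.1, 0) = 0, max(-27.69, 0) = 0, max(64.44, 0) = 64.44, max(108.8, 0) = 108.8
Node uu (S = 273.4): V_uu = e^(−0.04)·[0.5583·0.0000 + 0.4417·0.0000] = 0.0000
Node ud (S = 131.6): V_ud = e^(−0.04)·[0.5583·0.0000 + 0.4417·64.4437] = 27.3486
Node dd (S = 63.38): V_dd = e^(−0.04)·[0.5583·64.4437 + 0.4417·108.8063] = 80.7434
Node u (S = 202.5): V_u = e^(−0.04)·[0.5583·0.0000 + 0.4417·27.3486] = 11.6062
Node d (S = 97.5): V_d = e^(−0.04)·[0.5583·27.3486 + 0.4417·80.7434] = 48.9359
Node 0 (S = 150): V_0 = e^(−0.04)·[0.5583·11.6062 + 0.4417·48.9359] = 26.9931

£26.99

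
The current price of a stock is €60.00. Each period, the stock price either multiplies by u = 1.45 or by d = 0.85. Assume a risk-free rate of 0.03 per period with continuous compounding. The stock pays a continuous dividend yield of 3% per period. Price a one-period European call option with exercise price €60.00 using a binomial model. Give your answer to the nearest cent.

€6.55

Per-period risk-free factor R = e^0.03 = 1.0305; dividend-adjusted growth = e^(0.03−0.03) = 1.0000.
Risk-neutral probability p = (1.0000 − 0.85)/(1.45 − 0.85) = 0.1500/0.6000 = 0.2500
Terminal stock prices: S_u = 87, S_d = 51
Terminal payoffs (S − K): max(27, 0) = 27, max(-9, 0) = 0
Node 0 (S = 60): V_0 = e^(−0.03)·[0.2500·27.0000 + 0.7500·0.0000] = 6.5505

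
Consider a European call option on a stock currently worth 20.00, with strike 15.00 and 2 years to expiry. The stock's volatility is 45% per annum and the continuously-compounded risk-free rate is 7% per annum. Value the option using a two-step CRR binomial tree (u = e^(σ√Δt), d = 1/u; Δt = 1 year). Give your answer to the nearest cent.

8.65

CRR parameters: u = e^(σ√Δt) = e^(0.45·√1) = 1.5683, d = 1/u = 0.6376
Per-period rate: rΔt = 0.07·1 = 0.07, so R = e^0.07 = 1.0725
Risk-neutral probability p = (e^0.07 − 0.6376)/(1.5683 − 0.6376) = 0.4349/0.9307 = 0.4673
Terminal stock prices: S_uu = 49.19, S_ud = 20, S_dd = 8.131
Terminal payoffs (S − K): max(34.19, 0) = 34.19, max(5, 0) = 5, max(-6.869, 0) = 0
Node u (S = 31.37): V_u = e^(−0.07)·[0.4673·34.1921 + 0.5327·5.0000] = 17.3803
Node d (S = 12.75): V_d = e^(−0.07)·[0.4673·5.0000 + 0.5327·0.0000] = 2.1784
Node 0 (S = 20): V_0 = e^(−0.07)·[0.4673·17.3803 + 0.5327·2.1784] = 8.6543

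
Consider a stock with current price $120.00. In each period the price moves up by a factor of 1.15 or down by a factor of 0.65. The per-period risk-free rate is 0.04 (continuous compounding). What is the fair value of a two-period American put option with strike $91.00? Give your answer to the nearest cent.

Risk-neutral probability p = (e^0.04 − 0.65)/(1.15 − 0.65) = 0.3908/0.5000 = 0.7816
Terminal stock prices: S_uu = 158.7, S_ud = 89.7, S_dd = 50.7
Terminal payoffs (K − S): max(-67.7, 0) = 0, max(1.3, 0) = 1.3, max(40.3, 0) = 40.3
Node u (S = 138): continuation = e^(−0.04)·[0.7816·0.0000 + 0.2184·1.3000] = 0.2728; exercise value = 0.0000 ≤ continuation, so V_u = 0.2728
Node d (S = 78): continuation = e^(−0.04)·[0.7816·1.3000 + 0.2184·40.3000] = 9.4318; exercise value = 13.0000 > continuation, so V_d = 13.0000 (exercise)
Node 0 (S = 120): continuation = e^(−0.04)·[0.7816·0.2728 + 0.2184·13.0000] = 2.9324; exercise value = 0.0000 ≤ continuation, so V_0 = 2.9324

$2.93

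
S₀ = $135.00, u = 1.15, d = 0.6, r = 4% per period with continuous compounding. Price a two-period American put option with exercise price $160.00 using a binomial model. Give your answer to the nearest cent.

$25.00

Risk-neutral probability p = (e^0.04 − 0.6)/(1.15 − 0.6) = 0.4408/0.5500 = 0.8015
Terminal stock prices: S_uu = 178.5, S_ud = 93.15, S_dd = 48.6
Terminal payoffs (K − S): max(-18.54, 0) = 0, max(66.85, 0) = 66.85, max(111.4, 0) = 111.4
Node u (S = 155.2): continuation = e^(−0.04)·[0.8015·0.0000 + 0.1985·66.8500] = 12.7511; exercise value = 4.7500 ≤ continuation, so V_u = 12.7511
Node d (S = 81): continuation = e^(−0.04)·[0.8015·66.8500 + 0.1985·111.4000] = 72.7263; exercise value = 79.0000 > continuation, so V_d = 79.0000 (exercise)
Node 0 (S = 135): continuation = e^(−0.04)·[0.8015·12.7511 + 0.1985·79.0000] = 24.8875; exercise value = 25.0000 > continuation, so V_0 = 25.0000 (exercise)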